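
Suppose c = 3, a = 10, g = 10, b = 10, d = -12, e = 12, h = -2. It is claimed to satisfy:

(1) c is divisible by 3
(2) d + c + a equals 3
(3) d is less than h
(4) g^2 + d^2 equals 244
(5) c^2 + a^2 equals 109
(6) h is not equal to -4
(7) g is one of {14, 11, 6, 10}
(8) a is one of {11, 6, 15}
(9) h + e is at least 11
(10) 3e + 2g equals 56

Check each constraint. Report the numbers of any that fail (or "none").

(1) 3 / 3 = 1, so 3 divides 3 — holds.
(2) d + c + a = -12 + 3 + 10 = 1, not 3 — does not hold.
(3) d = -12, h = -2; -12 < -2 — holds.
(4) g^2 + d^2 = 10^2 + (-12)^2 = 100 + 144 = 244 — holds.
(5) c^2 + a^2 = 3^2 + 10^2 = 9 + 100 = 109 — holds.
(6) h = -2, and -2 ≠ -4 — holds.
(7) g = 10 is in {14, 11, 6, 10} — holds.
(8) a = 10 is not in {11, 6, 15} — does not hold.
(9) h + e = -2 + 12 = 10; 10 < 11, bound 11 not met — does not hold.
(10) 3e + 2g = 3(12) + 2(10) = 56 — holds.

No — constraints 2, 8, and 9 are not satisfied.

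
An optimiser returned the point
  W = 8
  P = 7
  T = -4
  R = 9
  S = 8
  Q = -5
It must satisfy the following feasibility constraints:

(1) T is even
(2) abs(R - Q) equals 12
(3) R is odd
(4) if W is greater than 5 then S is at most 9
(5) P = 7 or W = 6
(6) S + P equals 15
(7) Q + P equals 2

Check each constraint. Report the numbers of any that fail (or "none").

(1) T = -4 is even — satisfied.
(2) abs(9 - (-5)) = 14, not 12 — violated.
(3) R = 9 is odd — satisfied.
(4) W = 8 > 5, so we need S ≤ 9; S = 8 ≤ 9 — satisfied.
(5) P = 7 = 7 (first disjunct) — satisfied.
(6) S + P = 8 + 7 = 15 — satisfied.
(7) Q + P = -5 + 7 = 2 — satisfied.

Violated: 2.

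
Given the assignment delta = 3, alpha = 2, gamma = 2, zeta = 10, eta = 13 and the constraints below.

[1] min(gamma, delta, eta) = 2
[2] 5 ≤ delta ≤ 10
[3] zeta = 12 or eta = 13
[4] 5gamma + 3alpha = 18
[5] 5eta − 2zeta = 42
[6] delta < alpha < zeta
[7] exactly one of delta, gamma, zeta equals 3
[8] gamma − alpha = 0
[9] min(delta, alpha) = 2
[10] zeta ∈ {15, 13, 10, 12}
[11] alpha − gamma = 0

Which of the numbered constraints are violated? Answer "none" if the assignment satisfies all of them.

Constraints 2, 4, 5, 6 do not hold.

[1] min(2, 3, 13) = 2 — OK.
[2] delta = 3 is outside [5, 10] — violated.
[3] zeta = 10 ≠ 12, but eta = 13 = 13 (second disjunct) — OK.
[4] 5gamma + 3alpha = 5(2) + 3(2) = 16, not 18 — violated.
[5] 5eta − 2zeta = 5(13) − 2(10) = 45, not 42 — violated.
[6] values 3, 2, 10; delta = 3 is not < alpha = 2 — violated.
[7] delta=3, gamma=2, zeta=10; 1 of them equals 3 — OK.
[8] gamma − alpha = 2 − 2 = 0 — OK.
[9] min(3, 2) = 2 — OK.
[10] zeta = 10 is in {15, 13, 10, 12} — OK.
[11] alpha − gamma = 2 − 2 = 0 — OK.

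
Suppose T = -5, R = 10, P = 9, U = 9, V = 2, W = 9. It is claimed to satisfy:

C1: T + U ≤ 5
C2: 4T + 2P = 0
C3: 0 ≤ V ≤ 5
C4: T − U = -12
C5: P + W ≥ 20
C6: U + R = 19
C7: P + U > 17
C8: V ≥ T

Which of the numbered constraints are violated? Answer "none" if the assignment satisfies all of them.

No — constraints 2, 4, and 5 are not satisfied.

C1: T + U = -5 + 9 = 4; 4 ≤ 5 — satisfied.
C2: 4T + 2P = 4(-5) + 2(9) = -2, not 0 — violated.
C3: V = 2 lies in [0, 5] — satisfied.
C4: T − U = -5 − 9 = -14, not -12 — violated.
C5: P + W = 9 + 9 = 18; 18 < 20, bound 20 not met — violated.
C6: U + R = 9 + 10 = 19 — satisfied.
C7: P + U = 9 + 9 = 18; 18 > 17 — satisfied.
C8: V = 2, T = -5; 2 ≥ -5 — satisfied.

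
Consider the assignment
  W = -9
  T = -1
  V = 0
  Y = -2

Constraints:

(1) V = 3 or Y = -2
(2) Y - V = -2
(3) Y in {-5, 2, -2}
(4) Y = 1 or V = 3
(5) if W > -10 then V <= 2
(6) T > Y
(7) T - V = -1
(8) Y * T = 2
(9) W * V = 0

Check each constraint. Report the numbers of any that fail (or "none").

No — constraint 4 is not satisfied.

(1) V = 0 ≠ 3, but Y = -2 = -2 (second disjunct) — holds.
(2) Y - V = -2 - 0 = -2 — holds.
(3) Y = -2 is in {-5, 2, -2} — holds.
(4) Y = -2 ≠ 1 and V = 0 ≠ 3; both disjuncts false — fails.
(5) W = -9 > -10, so we need V ≤ 2; V = 0 ≤ 2 — holds.
(6) T = -1, Y = -2; -1 > -2 — holds.
(7) T - V = -1 - 0 = -1 — holds.
(8) Y * T = -2 * (-1) = 2 — holds.
(9) W * V = -9 * 0 = 0 — holds.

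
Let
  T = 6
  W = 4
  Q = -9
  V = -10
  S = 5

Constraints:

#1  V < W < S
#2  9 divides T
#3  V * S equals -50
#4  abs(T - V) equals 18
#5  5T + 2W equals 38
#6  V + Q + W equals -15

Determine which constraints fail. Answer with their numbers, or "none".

#1 values -10 < 4 < 5  ✓
#2 6 = 9*0 + 6, so 9 does not divide 6  ✗
#3 V * S = -10 * 5 = -50  ✓
#4 abs(6 - (-10)) = 16, not 18  ✗
#5 5T + 2W = 5(6) + 2(4) = 38  ✓
#6 V + Q + W = -10 + (-9) + 4 = -15  ✓

Constraints 2 and 4 do not hold.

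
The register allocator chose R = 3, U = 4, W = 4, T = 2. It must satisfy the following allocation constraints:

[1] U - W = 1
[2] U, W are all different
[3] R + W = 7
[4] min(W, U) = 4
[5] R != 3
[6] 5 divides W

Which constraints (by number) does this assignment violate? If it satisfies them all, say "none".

No — constraints 1, 2, 5, and 6 are not satisfied.

[1] U - W = 4 - 4 = 0, not 1  ✘
[2] U = W = 4, not all different  ✘
[3] R + W = 3 + 4 = 7  ✔
[4] min(4, 4) = 4  ✔
[5] R = 3, but 3 is required to differ  ✘
[6] 4 = 5*0 + 4, so 5 does not divide 4  ✘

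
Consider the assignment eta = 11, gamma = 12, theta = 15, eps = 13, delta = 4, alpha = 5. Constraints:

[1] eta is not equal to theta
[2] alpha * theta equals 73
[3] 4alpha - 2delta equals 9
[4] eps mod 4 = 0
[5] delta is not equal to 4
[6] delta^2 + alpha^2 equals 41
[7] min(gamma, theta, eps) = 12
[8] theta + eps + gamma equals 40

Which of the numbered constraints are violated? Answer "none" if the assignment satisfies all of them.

The assignment fails constraints 2, 3, 4, 5.

[1] eta = 11, theta = 15; distinct  ✔
[2] alpha * theta = 5 * 15 = 75, not 73  ✘
[3] 4alpha - 2delta = 4(5) - 2(4) = 12, not 9  ✘
[4] 13 mod 4 = 1, not 0  ✘
[5] delta = 4, but 4 is required to differ  ✘
[6] delta^2 + alpha^2 = 4^2 + 5^2 = 16 + 25 = 41  ✔
[7] min(12, 15, 13) = 12  ✔
[8] theta + eps + gamma = 15 + 13 + 12 = 40  ✔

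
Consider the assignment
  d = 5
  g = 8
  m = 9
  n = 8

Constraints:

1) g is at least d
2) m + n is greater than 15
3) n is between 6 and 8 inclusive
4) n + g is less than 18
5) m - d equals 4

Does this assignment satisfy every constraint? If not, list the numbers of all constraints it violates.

1) g = 8, d = 5; 8 ≥ 5  OK
2) m + n = 9 + 8 = 17; 17 > 15  OK
3) n = 8 lies in [6, 8]  OK
4) n + g = 8 + 8 = 16; 16 < 18  OK
5) m - d = 9 - 5 = 4  OK

The assignment satisfies every constraint.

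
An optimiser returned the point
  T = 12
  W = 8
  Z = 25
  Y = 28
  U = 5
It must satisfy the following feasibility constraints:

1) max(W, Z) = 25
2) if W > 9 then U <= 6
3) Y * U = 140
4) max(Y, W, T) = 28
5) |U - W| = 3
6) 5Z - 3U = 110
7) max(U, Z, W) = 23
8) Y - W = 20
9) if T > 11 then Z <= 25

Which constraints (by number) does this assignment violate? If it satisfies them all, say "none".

Violated: 7.

1) max(8, 25) = 25 — holds.
2) W = 8, not > 9; antecedent false, conditional vacuously true — holds.
3) Y * U = 28 * 5 = 140 — holds.
4) max(28, 8, 12) = 28 — holds.
5) |5 - 8| = 3 — holds.
6) 5Z - 3U = 5(25) - 3(5) = 110 — holds.
7) max(5, 25, 8) = 25, not 23 — fails.
8) Y - W = 28 - 8 = 20 — holds.
9) T = 12 > 11, so we need Z ≤ 25; Z = 25 ≤ 25 — holds.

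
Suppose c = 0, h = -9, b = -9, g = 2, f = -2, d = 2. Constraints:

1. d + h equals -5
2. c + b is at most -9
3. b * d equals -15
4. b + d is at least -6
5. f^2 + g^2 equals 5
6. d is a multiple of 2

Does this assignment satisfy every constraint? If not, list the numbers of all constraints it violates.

Constraints 1, 3, 4, and 5 do not hold.

1. d + h = 2 + (-9) = -7, not -5 — violated.
2. c + b = 0 + (-9) = -9; -9 ≤ -9 — OK.
3. b * d = -9 * 2 = -18, not -15 — violated.
4. b + d = -9 + 2 = -7; -7 < -6, bound -6 not met — violated.
5. f^2 + g^2 = (-2)^2 + 2^2 = 4 + 4 = 8, not 5 — violated.
6. 2 / 2 = 1, so 2 divides 2 — OK.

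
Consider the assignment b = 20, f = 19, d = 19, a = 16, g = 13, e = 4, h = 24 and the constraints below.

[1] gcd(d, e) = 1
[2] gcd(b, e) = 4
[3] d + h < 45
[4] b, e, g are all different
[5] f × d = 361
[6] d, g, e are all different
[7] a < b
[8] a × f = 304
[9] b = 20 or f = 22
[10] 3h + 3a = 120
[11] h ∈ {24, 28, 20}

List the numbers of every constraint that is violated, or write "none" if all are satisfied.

Yes — all constraints hold.

[1] gcd(19, 4) = 1 — OK.
[2] gcd(20, 4) = 4 — OK.
[3] d + h = 19 + 24 = 43; 43 < 45 — OK.
[4] values 20, 4, 13 are pairwise distinct — OK.
[5] f × d = 19 × 19 = 361 — OK.
[6] values 19, 13, 4 are pairwise distinct — OK.
[7] a = 16, b = 20; 16 < 20 — OK.
[8] a × f = 16 × 19 = 304 — OK.
[9] b = 20 = 20 (first disjunct) — OK.
[10] 3h + 3a = 3(24) + 3(16) = 120 — OK.
[11] h = 24 is in {24, 28, 20} — OK.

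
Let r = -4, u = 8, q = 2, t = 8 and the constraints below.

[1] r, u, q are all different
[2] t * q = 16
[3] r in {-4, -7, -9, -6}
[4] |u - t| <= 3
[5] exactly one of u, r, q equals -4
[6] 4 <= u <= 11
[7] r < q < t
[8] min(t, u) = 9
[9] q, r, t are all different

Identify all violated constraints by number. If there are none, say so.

[1] values -4, 8, 2 are pairwise distinct — holds.
[2] t * q = 8 * 2 = 16 — holds.
[3] r = -4 is in {-4, -7, -9, -6} — holds.
[4] |8 - 8| = 0; 0 ≤ 3 — holds.
[5] u=8, r=-4, q=2; 1 of them equals -4 — holds.
[6] u = 8 lies in [4, 11] — holds.
[7] values -4 < 2 < 8 — holds.
[8] min(8, 8) = 8, not 9 — does not hold.
[9] values 2, -4, 8 are pairwise distinct — holds.

Constraint 8 does not hold.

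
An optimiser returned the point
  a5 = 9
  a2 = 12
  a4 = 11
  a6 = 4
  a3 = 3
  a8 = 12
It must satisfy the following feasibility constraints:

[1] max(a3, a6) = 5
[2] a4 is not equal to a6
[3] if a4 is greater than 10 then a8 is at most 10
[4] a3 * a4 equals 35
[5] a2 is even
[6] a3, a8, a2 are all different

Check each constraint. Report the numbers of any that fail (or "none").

[1] max(3, 4) = 4, not 5 — violated.
[2] a4 = 11, a6 = 4; distinct — OK.
[3] a4 = 11 > 10, so we need a8 ≤ 10; but a8 = 12 > 10 — violated.
[4] a3 * a4 = 3 * 11 = 33, not 35 — violated.
[5] a2 = 12 is even — OK.
[6] a8 = a2 = 12, not all different — violated.

The assignment fails constraints 1, 3, 4, 6.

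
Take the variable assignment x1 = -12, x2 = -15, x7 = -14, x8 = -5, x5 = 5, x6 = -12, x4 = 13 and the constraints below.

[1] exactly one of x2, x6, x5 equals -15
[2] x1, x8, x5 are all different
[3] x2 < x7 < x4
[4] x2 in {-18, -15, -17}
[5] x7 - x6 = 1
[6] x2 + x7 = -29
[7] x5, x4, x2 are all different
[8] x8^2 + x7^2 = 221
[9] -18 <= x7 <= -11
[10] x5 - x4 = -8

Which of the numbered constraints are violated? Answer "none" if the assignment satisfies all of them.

Constraint 5 does not hold.

[1] x2=-15, x6=-12, x5=5; 1 of them equals -15 — holds.
[2] values -12, -5, 5 are pairwise distinct — holds.
[3] values -15 < -14 < 13 — holds.
[4] x2 = -15 is in {-18, -15, -17} — holds.
[5] x7 - x6 = -14 - (-12) = -2, not 1 — fails.
[6] x2 + x7 = -15 + (-14) = -29 — holds.
[7] values 5, 13, -15 are pairwise distinct — holds.
[8] x8^2 + x7^2 = (-5)^2 + (-14)^2 = 25 + 196 = 221 — holds.
[9] x7 = -14 lies in [-18, -11] — holds.
[10] x5 - x4 = 5 - 13 = -8 — holds.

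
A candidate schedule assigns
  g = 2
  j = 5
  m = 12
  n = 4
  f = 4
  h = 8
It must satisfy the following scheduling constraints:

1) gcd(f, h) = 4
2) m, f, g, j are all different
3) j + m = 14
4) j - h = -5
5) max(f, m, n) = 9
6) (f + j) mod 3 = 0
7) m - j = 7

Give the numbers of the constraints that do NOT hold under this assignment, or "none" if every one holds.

1) gcd(4, 8) = 4 — holds.
2) values 12, 4, 2, 5 are pairwise distinct — holds.
3) j + m = 5 + 12 = 17, not 14 — fails.
4) j - h = 5 - 8 = -3, not -5 — fails.
5) max(4, 12, 4) = 12, not 9 — fails.
6) f + j = 9; 9 mod 3 = 0 — holds.
7) m - j = 12 - 5 = 7 — holds.

Constraints 3, 4, and 5 do not hold.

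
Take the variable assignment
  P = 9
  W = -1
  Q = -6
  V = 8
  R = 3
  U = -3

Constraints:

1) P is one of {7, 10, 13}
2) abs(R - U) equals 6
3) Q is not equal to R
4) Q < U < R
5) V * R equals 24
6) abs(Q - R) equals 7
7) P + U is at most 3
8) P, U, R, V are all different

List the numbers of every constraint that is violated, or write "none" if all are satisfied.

The assignment fails constraints 1, 6, 7.

1) P = 9 is not in {7, 10, 13}  fails
2) abs(3 - (-3)) = 6  holds
3) Q = -6, R = 3; distinct  holds
4) values -6 < -3 < 3  holds
5) V * R = 8 * 3 = 24  holds
6) abs(-6 - 3) = 9, not 7  fails
7) P + U = 9 + (-3) = 6; 6 > 3, bound 3 not met  fails
8) values 9, -3, 3, 8 are pairwise distinct  holds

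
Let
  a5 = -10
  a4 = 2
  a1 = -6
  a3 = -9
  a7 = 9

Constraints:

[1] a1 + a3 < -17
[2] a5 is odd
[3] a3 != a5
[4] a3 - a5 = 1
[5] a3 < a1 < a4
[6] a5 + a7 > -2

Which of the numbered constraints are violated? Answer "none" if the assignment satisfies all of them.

Constraints 1, 2 do not hold.

[1] a1 + a3 = -6 + (-9) = -15; -15 ≥ -17, bound -17 not met — violated.
[2] a5 = -10 is even — violated.
[3] a3 = -9, a5 = -10; distinct — satisfied.
[4] a3 - a5 = -9 - (-10) = 1 — satisfied.
[5] values -9 < -6 < 2 — satisfied.
[6] a5 + a7 = -10 + 9 = -1; -1 > -2 — satisfied.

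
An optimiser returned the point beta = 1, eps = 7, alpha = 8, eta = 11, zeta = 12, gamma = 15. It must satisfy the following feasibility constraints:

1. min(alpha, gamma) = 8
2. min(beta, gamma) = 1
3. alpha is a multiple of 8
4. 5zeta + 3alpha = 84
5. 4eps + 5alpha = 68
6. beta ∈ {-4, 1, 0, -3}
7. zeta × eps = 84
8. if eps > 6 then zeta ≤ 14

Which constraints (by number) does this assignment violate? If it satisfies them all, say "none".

1. min(8, 15) = 8 — holds.
2. min(1, 15) = 1 — holds.
3. 8 / 8 = 1, so 8 divides 8 — holds.
4. 5zeta + 3alpha = 5(12) + 3(8) = 84 — holds.
5. 4eps + 5alpha = 4(7) + 5(8) = 68 — holds.
6. beta = 1 is in {-4, 1, 0, -3} — holds.
7. zeta × eps = 12 × 7 = 84 — holds.
8. eps = 7 > 6, so we need zeta ≤ 14; zeta = 12 ≤ 14 — holds.

None — every constraint holds.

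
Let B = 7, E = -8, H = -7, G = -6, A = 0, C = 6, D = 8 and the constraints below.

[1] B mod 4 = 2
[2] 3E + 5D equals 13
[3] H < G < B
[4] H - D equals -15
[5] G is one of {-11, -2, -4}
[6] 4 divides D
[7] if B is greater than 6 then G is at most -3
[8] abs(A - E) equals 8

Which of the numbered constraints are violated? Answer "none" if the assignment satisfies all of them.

[1] 7 mod 4 = 3, not 2 — does not hold.
[2] 3E + 5D = 3(-8) + 5(8) = 16, not 13 — does not hold.
[3] values -7 < -6 < 7 — holds.
[4] H - D = -7 - 8 = -15 — holds.
[5] G = -6 is not in {-11, -2, -4} — does not hold.
[6] 8 / 4 = 2, so 4 divides 8 — holds.
[7] B = 7 > 6, so we need G ≤ -3; G = -6 ≤ -3 — holds.
[8] abs(0 - (-8)) = 8 — holds.

No — constraints 1, 2, 5 are not satisfied.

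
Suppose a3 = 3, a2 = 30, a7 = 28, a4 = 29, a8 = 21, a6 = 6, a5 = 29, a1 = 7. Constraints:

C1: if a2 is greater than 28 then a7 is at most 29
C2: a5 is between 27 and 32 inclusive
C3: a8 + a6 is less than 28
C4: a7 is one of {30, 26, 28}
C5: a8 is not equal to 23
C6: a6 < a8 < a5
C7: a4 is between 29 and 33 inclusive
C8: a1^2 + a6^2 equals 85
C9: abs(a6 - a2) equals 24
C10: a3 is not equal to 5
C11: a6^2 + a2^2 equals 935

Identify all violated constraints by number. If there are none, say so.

Violated: 11.

C1: a2 = 30 > 28, so we need a7 ≤ 29; a7 = 28 ≤ 29 — OK.
C2: a5 = 29 lies in [27, 32] — OK.
C3: a8 + a6 = 21 + 6 = 27; 27 < 28 — OK.
C4: a7 = 28 is in {30, 26, 28} — OK.
C5: a8 = 21, and 21 ≠ 23 — OK.
C6: values 6 < 21 < 29 — OK.
C7: a4 = 29 lies in [29, 33] — OK.
C8: a1^2 + a6^2 = 7^2 + 6^2 = 49 + 36 = 85 — OK.
C9: abs(6 - 30) = 24 — OK.
C10: a3 = 3, and 3 ≠ 5 — OK.
C11: a6^2 + a2^2 = 6^2 + 30^2 = 36 + 900 = 936, not 935 — violated.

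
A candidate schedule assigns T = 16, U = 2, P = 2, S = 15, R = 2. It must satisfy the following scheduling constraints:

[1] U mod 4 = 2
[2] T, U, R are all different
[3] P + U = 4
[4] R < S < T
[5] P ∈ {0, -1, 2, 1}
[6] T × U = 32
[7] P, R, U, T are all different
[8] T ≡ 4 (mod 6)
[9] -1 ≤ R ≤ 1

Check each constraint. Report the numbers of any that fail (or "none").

The assignment fails constraints 2, 7, and 9.

[1] 2 mod 4 = 2  holds
[2] U = R = 2, not all different  fails
[3] P + U = 2 + 2 = 4  holds
[4] values 2 < 15 < 16  holds
[5] P = 2 is in {0, -1, 2, 1}  holds
[6] T × U = 16 × 2 = 32  holds
[7] P = R = 2, not all different  fails
[8] 16 mod 6 = 4  holds
[9] R = 2 is outside [-1, 1]  fails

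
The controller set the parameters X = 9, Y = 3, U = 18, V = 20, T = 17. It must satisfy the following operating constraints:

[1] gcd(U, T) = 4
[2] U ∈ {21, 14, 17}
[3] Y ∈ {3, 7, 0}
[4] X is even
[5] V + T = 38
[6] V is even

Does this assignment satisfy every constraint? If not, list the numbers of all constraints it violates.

[1] gcd(18, 17) = 1, not 4 — does not hold.
[2] U = 18 is not in {21, 14, 17} — does not hold.
[3] Y = 3 is in {3, 7, 0} — holds.
[4] X = 9 is odd — does not hold.
[5] V + T = 20 + 17 = 37, not 38 — does not hold.
[6] V = 20 is even — holds.

Violated: 1, 2, 4, 5.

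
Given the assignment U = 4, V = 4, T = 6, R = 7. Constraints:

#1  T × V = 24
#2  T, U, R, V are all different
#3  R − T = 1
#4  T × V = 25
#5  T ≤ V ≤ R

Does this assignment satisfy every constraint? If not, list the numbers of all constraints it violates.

#1 T × V = 6 × 4 = 24  OK
#2 U = V = 4, not all different  FAIL
#3 R − T = 7 − 6 = 1  OK
#4 T × V = 6 × 4 = 24, not 25  FAIL
#5 values 6, 4, 7; T = 6 is not ≤ V = 4  FAIL

Constraints 2, 4, and 5 are violated.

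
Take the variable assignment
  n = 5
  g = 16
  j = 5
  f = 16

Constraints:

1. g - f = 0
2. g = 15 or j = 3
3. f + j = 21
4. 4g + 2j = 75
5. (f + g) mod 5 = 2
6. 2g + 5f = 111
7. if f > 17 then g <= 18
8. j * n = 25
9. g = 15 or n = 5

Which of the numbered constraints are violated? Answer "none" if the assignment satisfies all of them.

No — constraints 2, 4, and 6 are not satisfied.

1. g - f = 16 - 16 = 0 — OK.
2. g = 16 ≠ 15 and j = 5 ≠ 3; both disjuncts false — violated.
3. f + j = 16 + 5 = 21 — OK.
4. 4g + 2j = 4(16) + 2(5) = 74, not 75 — violated.
5. f + g = 32; 32 mod 5 = 2 — OK.
6. 2g + 5f = 2(16) + 5(16) = 112, not 111 — violated.
7. f = 16, not > 17; antecedent false, conditional vacuously true — OK.
8. j * n = 5 * 5 = 25 — OK.
9. g = 16 ≠ 15, but n = 5 = 5 (second disjunct) — OK.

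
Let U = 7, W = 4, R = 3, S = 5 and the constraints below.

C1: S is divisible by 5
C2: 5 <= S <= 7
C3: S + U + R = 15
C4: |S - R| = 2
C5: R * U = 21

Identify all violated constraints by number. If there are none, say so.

Yes — all constraints hold.

C1: 5 / 5 = 1, so 5 divides 5 — holds.
C2: S = 5 lies in [5, 7] — holds.
C3: S + U + R = 5 + 7 + 3 = 15 — holds.
C4: |5 - 3| = 2 — holds.
C5: R * U = 3 * 7 = 21 — holds.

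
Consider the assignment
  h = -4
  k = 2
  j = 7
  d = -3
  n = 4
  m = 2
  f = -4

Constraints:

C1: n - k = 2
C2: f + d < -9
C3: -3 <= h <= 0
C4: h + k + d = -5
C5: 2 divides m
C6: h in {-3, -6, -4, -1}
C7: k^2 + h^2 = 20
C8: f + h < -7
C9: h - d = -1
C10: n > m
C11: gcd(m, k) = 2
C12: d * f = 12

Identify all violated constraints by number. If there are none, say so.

C1: n - k = 4 - 2 = 2 — holds.
C2: f + d = -4 + (-3) = -7; -7 ≥ -9, bound -9 not met — does not hold.
C3: h = -4 is outside [-3, 0] — does not hold.
C4: h + k + d = -4 + 2 + (-3) = -5 — holds.
C5: 2 / 2 = 1, so 2 divides 2 — holds.
C6: h = -4 is in {-3, -6, -4, -1} — holds.
C7: k^2 + h^2 = 2^2 + (-4)^2 = 4 + 16 = 20 — holds.
C8: f + h = -4 + (-4) = -8; -8 < -7 — holds.
C9: h - d = -4 - (-3) = -1 — holds.
C10: n = 4, m = 2; 4 > 2 — holds.
C11: gcd(2, 2) = 2 — holds.
C12: d * f = -3 * (-4) = 12 — holds.

The assignment fails constraints 2 and 3.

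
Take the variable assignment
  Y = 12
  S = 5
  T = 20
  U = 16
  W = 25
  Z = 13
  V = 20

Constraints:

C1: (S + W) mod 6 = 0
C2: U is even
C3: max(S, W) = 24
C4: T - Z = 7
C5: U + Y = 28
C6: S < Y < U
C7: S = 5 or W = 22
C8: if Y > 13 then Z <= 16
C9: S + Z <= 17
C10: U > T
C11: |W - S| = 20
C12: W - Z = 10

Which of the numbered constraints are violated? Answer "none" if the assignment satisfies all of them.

C1: S + W = 30; 30 mod 6 = 0 — holds.
C2: U = 16 is even — holds.
C3: max(5, 25) = 25, not 24 — does not hold.
C4: T - Z = 20 - 13 = 7 — holds.
C5: U + Y = 16 + 12 = 28 — holds.
C6: values 5 < 12 < 16 — holds.
C7: S = 5 = 5 (first disjunct) — holds.
C8: Y = 12, not > 13; antecedent false, conditional vacuously true — holds.
C9: S + Z = 5 + 13 = 18; 18 > 17, bound 17 not met — does not hold.
C10: U = 16, T = 20; 16 ≤ 20 (want >) — does not hold.
C11: |25 - 5| = 20 — holds.
C12: W - Z = 25 - 13 = 12, not 10 — does not hold.

Constraints 3, 9, 10, and 12 do not hold.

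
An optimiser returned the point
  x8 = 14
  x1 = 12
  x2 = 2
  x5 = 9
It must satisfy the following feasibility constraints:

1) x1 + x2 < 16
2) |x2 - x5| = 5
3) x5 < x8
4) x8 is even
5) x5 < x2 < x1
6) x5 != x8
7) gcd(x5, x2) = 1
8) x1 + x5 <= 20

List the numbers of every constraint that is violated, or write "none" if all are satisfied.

The assignment fails constraints 2, 5, 8.

1) x1 + x2 = 12 + 2 = 14; 14 < 16  holds
2) |2 - 9| = 7, not 5  fails
3) x5 = 9, x8 = 14; 9 < 14  holds
4) x8 = 14 is even  holds
5) values 9, 2, 12; x5 = 9 is not < x2 = 2  fails
6) x5 = 9, x8 = 14; distinct  holds
7) gcd(9, 2) = 1  holds
8) x1 + x5 = 12 + 9 = 21; 21 > 20, bound 20 not met  fails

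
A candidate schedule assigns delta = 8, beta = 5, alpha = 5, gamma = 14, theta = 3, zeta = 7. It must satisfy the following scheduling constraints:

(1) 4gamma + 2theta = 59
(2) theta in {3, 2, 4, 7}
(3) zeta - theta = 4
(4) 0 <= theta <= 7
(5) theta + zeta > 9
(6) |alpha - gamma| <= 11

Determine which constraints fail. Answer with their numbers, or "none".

Constraint 1 is violated.

(1) 4gamma + 2theta = 4(14) + 2(3) = 62, not 59  ✘
(2) theta = 3 is in {3, 2, 4, 7}  ✔
(3) zeta - theta = 7 - 3 = 4  ✔
(4) theta = 3 lies in [0, 7]  ✔
(5) theta + zeta = 3 + 7 = 10; 10 > 9  ✔
(6) |5 - 14| = 9; 9 ≤ 11  ✔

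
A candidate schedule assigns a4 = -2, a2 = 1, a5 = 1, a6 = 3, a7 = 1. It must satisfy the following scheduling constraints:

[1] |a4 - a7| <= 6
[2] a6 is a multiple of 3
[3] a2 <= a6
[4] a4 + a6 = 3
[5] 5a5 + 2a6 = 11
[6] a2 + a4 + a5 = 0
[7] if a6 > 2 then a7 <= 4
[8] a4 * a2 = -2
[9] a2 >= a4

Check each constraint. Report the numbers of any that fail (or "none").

Violated: 4.

[1] |-2 - 1| = 3; 3 ≤ 6 — satisfied.
[2] 3 / 3 = 1, so 3 divides 3 — satisfied.
[3] a2 = 1, a6 = 3; 1 ≤ 3 — satisfied.
[4] a4 + a6 = -2 + 3 = 1, not 3 — violated.
[5] 5a5 + 2a6 = 5(1) + 2(3) = 11 — satisfied.
[6] a2 + a4 + a5 = 1 + (-2) + 1 = 0 — satisfied.
[7] a6 = 3 > 2, so we need a7 ≤ 4; a7 = 1 ≤ 4 — satisfied.
[8] a4 * a2 = -2 * 1 = -2 — satisfied.
[9] a2 = 1, a4 = -2; 1 ≥ -2 — satisfied.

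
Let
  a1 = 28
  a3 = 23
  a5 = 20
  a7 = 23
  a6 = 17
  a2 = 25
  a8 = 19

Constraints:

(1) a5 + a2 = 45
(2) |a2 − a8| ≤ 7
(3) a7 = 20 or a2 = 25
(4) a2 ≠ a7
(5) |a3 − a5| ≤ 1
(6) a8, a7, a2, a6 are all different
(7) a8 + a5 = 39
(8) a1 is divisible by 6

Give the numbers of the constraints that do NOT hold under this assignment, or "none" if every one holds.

Violated: 5, 8.

(1) a5 + a2 = 20 + 25 = 45  holds
(2) |25 − 19| = 6; 6 ≤ 7  holds
(3) a7 = 23 ≠ 20, but a2 = 25 = 25 (second disjunct)  holds
(4) a2 = 25, a7 = 23; distinct  holds
(5) |23 − 20| = 3; 3 > 1, exceeds bound 1  fails
(6) values 19, 23, 25, 17 are pairwise distinct  holds
(7) a8 + a5 = 19 + 20 = 39  holds
(8) 28 = 6×4 + 4, so 6 does not divide 28  fails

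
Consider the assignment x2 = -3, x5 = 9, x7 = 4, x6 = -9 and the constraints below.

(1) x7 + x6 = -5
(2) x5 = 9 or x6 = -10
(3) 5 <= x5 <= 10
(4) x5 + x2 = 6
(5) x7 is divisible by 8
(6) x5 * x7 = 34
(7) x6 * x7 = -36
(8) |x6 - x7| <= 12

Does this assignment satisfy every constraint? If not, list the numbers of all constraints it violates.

(1) x7 + x6 = 4 + (-9) = -5  OK
(2) x5 = 9 = 9 (first disjunct)  OK
(3) x5 = 9 lies in [5, 10]  OK
(4) x5 + x2 = 9 + (-3) = 6  OK
(5) 4 = 8*0 + 4, so 8 does not divide 4  FAIL
(6) x5 * x7 = 9 * 4 = 36, not 34  FAIL
(7) x6 * x7 = -9 * 4 = -36  OK
(8) |-9 - 4| = 13; 13 > 12, exceeds bound 12  FAIL

The assignment fails constraints 5, 6, 8.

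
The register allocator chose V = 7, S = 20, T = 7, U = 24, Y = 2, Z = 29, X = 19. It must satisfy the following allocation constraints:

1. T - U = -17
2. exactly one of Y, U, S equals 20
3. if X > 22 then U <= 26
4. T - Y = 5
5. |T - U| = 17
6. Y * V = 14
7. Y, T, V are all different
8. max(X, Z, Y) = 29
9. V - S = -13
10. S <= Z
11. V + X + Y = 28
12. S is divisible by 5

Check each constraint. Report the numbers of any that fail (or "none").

1. T - U = 7 - 24 = -17 — holds.
2. Y=2, U=24, S=20; 1 of them equals 20 — holds.
3. X = 19, not > 22; antecedent false, conditional vacuously true — holds.
4. T - Y = 7 - 2 = 5 — holds.
5. |7 - 24| = 17 — holds.
6. Y * V = 2 * 7 = 14 — holds.
7. T = V = 7, not all different — fails.
8. max(19, 29, 2) = 29 — holds.
9. V - S = 7 - 20 = -13 — holds.
10. S = 20, Z = 29; 20 ≤ 29 — holds.
11. V + X + Y = 7 + 19 + 2 = 28 — holds.
12. 20 / 5 = 4, so 5 divides 20 — holds.

The assignment fails constraint 7.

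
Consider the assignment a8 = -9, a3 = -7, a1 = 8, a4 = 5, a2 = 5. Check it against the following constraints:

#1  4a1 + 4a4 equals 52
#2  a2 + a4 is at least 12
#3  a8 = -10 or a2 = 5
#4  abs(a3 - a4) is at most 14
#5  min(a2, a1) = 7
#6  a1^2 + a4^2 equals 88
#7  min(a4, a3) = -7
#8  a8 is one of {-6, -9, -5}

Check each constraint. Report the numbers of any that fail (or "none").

No — constraints 2, 5, and 6 are not satisfied.

#1 4a1 + 4a4 = 4(8) + 4(5) = 52 — OK.
#2 a2 + a4 = 5 + 5 = 10; 10 < 12, bound 12 not met — violated.
#3 a8 = -9 ≠ -10, but a2 = 5 = 5 (second disjunct) — OK.
#4 abs(-7 - 5) = 12; 12 ≤ 14 — OK.
#5 min(5, 8) = 5, not 7 — violated.
#6 a1^2 + a4^2 = 8^2 + 5^2 = 64 + 25 = 89, not 88 — violated.
#7 min(5, -7) = -7 — OK.
#8 a8 = -9 is in {-6, -9, -5} — OK.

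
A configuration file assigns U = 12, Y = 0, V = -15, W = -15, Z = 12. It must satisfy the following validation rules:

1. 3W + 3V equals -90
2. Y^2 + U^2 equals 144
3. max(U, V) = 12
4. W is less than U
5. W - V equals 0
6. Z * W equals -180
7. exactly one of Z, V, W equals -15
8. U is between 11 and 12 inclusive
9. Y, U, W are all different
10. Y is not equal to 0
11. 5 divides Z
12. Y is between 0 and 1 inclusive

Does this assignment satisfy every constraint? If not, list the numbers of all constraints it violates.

The assignment fails constraints 7, 10, and 11.

1. 3W + 3V = 3(-15) + 3(-15) = -90 — holds.
2. Y^2 + U^2 = 0^2 + 12^2 = 0 + 144 = 144 — holds.
3. max(12, -15) = 12 — holds.
4. W = -15, U = 12; -15 < 12 — holds.
5. W - V = -15 - (-15) = 0 — holds.
6. Z * W = 12 * (-15) = -180 — holds.
7. Z=12, V=-15, W=-15; 2 of them equal -15, not exactly one — does not hold.
8. U = 12 lies in [11, 12] — holds.
9. values 0, 12, -15 are pairwise distinct — holds.
10. Y = 0, but 0 is required to differ — does not hold.
11. 12 = 5*2 + 2, so 5 does not divide 12 — does not hold.
12. Y = 0 lies in [0, 1] — holds.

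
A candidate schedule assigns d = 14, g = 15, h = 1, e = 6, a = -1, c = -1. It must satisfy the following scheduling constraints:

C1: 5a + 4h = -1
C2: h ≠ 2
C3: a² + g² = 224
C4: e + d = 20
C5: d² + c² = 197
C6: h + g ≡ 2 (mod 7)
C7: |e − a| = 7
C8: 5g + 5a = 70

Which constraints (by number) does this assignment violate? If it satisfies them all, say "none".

C1: 5a + 4h = 5(-1) + 4(1) = -1 — holds.
C2: h = 1, and 1 ≠ 2 — holds.
C3: a² + g² = (-1)² + 15² = 1 + 225 = 226, not 224 — fails.
C4: e + d = 6 + 14 = 20 — holds.
C5: d² + c² = 14² + (-1)² = 196 + 1 = 197 — holds.
C6: h + g = 16; 16 mod 7 = 2 — holds.
C7: |6 − (-1)| = 7 — holds.
C8: 5g + 5a = 5(15) + 5(-1) = 70 — holds.

Constraint 3 does not hold.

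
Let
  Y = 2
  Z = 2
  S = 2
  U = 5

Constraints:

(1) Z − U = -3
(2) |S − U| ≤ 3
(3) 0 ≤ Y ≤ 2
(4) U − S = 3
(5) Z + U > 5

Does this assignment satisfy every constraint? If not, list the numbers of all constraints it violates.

(1) Z − U = 2 − 5 = -3  yes
(2) |2 − 5| = 3; 3 ≤ 3  yes
(3) Y = 2 lies in [0, 2]  yes
(4) U − S = 5 − 2 = 3  yes
(5) Z + U = 2 + 5 = 7; 7 > 5  yes

All constraints are satisfied.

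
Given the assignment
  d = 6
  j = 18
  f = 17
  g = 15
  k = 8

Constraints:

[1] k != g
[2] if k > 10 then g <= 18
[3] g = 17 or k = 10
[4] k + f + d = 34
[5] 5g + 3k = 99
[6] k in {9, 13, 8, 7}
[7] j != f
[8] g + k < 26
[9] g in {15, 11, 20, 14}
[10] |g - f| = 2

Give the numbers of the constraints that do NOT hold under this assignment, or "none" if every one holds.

[1] k = 8, g = 15; distinct  yes
[2] k = 8, not > 10; antecedent false, conditional vacuously true  yes
[3] g = 15 ≠ 17 and k = 8 ≠ 10; both disjuncts false  no
[4] k + f + d = 8 + 17 + 6 = 31, not 34  no
[5] 5g + 3k = 5(15) + 3(8) = 99  yes
[6] k = 8 is in {9, 13, 8, 7}  yes
[7] j = 18, f = 17; distinct  yes
[8] g + k = 15 + 8 = 23; 23 < 26  yes
[9] g = 15 is in {15, 11, 20, 14}  yes
[10] |15 - 17| = 2  yes

Constraints 3 and 4 do not hold.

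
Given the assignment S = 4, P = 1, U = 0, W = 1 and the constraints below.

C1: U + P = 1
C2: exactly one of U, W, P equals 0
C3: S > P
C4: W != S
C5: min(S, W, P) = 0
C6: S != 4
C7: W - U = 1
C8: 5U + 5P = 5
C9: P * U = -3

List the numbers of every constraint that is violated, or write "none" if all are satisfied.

C1: U + P = 0 + 1 = 1  true
C2: U=0, W=1, P=1; 1 of them equals 0  true
C3: S = 4, P = 1; 4 > 1  true
C4: W = 1, S = 4; distinct  true
C5: min(4, 1, 1) = 1, not 0  false
C6: S = 4, but 4 is required to differ  false
C7: W - U = 1 - 0 = 1  true
C8: 5U + 5P = 5(0) + 5(1) = 5  true
C9: P * U = 1 * 0 = 0, not -3  false

The assignment fails constraints 5, 6, and 9.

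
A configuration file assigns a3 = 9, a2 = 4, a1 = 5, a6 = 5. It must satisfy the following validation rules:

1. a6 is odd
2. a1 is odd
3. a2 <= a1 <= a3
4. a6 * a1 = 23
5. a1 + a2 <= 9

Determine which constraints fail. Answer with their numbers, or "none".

1. a6 = 5 is odd — holds.
2. a1 = 5 is odd — holds.
3. values 4 <= 5 <= 9 — holds.
4. a6 * a1 = 5 * 5 = 25, not 23 — does not hold.
5. a1 + a2 = 5 + 4 = 9; 9 ≤ 9 — holds.

The assignment fails constraint 4.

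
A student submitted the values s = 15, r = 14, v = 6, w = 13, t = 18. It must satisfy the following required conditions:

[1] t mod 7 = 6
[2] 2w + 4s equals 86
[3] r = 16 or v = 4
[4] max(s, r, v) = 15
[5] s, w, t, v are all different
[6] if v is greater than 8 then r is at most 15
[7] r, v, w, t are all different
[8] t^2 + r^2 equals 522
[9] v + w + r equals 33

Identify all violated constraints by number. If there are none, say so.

Violated: 1, 3, 8.

[1] 18 mod 7 = 4, not 6  fails
[2] 2w + 4s = 2(13) + 4(15) = 86  holds
[3] r = 14 ≠ 16 and v = 6 ≠ 4; both disjuncts false  fails
[4] max(15, 14, 6) = 15  holds
[5] values 15, 13, 18, 6 are pairwise distinct  holds
[6] v = 6, not > 8; antecedent false, conditional vacuously true  holds
[7] values 14, 6, 13, 18 are pairwise distinct  holds
[8] t^2 + r^2 = 18^2 + 14^2 = 324 + 196 = 520, not 522  fails
[9] v + w + r = 6 + 13 + 14 = 33  holds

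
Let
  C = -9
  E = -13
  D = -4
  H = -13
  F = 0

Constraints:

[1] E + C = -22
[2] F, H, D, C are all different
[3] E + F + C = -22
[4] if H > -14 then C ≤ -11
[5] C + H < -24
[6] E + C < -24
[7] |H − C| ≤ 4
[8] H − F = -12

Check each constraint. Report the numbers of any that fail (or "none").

Constraints 4, 5, 6, and 8 do not hold.

[1] E + C = -13 + (-9) = -22 — holds.
[2] values 0, -13, -4, -9 are pairwise distinct — holds.
[3] E + F + C = -13 + 0 + (-9) = -22 — holds.
[4] H = -13 > -14, so we need C ≤ -11; but C = -9 > -11 — does not hold.
[5] C + H = -9 + (-13) = -22; -22 ≥ -24, bound -24 not met — does not hold.
[6] E + C = -13 + (-9) = -22; -22 ≥ -24, bound -24 not met — does not hold.
[7] |-13 − (-9)| = 4; 4 ≤ 4 — holds.
[8] H − F = -13 − 0 = -13, not -12 — does not hold.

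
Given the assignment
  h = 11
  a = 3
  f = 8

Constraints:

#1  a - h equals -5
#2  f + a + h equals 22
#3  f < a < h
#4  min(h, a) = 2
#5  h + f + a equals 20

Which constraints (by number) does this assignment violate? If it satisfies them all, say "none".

#1 a - h = 3 - 11 = -8, not -5 — does not hold.
#2 f + a + h = 8 + 3 + 11 = 22 — holds.
#3 values 8, 3, 11; f = 8 is not < a = 3 — does not hold.
#4 min(11, 3) = 3, not 2 — does not hold.
#5 h + f + a = 11 + 8 + 3 = 22, not 20 — does not hold.

Constraints 1, 3, 4, and 5 are violated.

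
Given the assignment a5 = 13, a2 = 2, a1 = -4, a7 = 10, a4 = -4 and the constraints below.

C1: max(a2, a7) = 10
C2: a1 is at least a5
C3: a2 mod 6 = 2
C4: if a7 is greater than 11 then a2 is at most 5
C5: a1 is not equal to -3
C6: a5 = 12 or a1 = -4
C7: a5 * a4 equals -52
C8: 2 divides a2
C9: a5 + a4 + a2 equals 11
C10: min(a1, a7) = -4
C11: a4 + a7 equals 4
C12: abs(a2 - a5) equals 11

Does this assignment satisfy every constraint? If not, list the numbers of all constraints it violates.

No — constraints 2, 11 are not satisfied.

C1: max(2, 10) = 10 — holds.
C2: a1 = -4, a5 = 13; -4 < 13 (want ≥) — fails.
C3: 2 mod 6 = 2 — holds.
C4: a7 = 10, not > 11; antecedent false, conditional vacuously true — holds.
C5: a1 = -4, and -4 ≠ -3 — holds.
C6: a5 = 13 ≠ 12, but a1 = -4 = -4 (second disjunct) — holds.
C7: a5 * a4 = 13 * (-4) = -52 — holds.
C8: 2 / 2 = 1, so 2 divides 2 — holds.
C9: a5 + a4 + a2 = 13 + (-4) + 2 = 11 — holds.
C10: min(-4, 10) = -4 — holds.
C11: a4 + a7 = -4 + 10 = 6, not 4 — fails.
C12: abs(2 - 13) = 11 — holds.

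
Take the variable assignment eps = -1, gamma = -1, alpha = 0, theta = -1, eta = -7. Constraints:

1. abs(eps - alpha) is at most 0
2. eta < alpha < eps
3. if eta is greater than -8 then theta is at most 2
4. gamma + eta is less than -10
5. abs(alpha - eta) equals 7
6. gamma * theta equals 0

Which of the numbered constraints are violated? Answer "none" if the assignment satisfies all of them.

1. abs(-1 - 0) = 1; 1 > 0, exceeds bound 0 — violated.
2. values -7, 0, -1; alpha = 0 is not < eps = -1 — violated.
3. eta = -7 > -8, so we need theta ≤ 2; theta = -1 ≤ 2 — OK.
4. gamma + eta = -1 + (-7) = -8; -8 ≥ -10, bound -10 not met — violated.
5. abs(0 - (-7)) = 7 — OK.
6. gamma * theta = -1 * (-1) = 1, not 0 — violated.

No — constraints 1, 2, 4, and 6 are not satisfied.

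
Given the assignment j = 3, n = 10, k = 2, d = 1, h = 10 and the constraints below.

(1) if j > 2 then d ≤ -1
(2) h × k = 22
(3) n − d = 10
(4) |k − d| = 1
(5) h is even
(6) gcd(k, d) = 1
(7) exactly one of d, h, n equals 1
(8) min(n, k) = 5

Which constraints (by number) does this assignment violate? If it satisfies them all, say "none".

(1) j = 3 > 2, so we need d ≤ -1; but d = 1 > -1 — violated.
(2) h × k = 10 × 2 = 20, not 22 — violated.
(3) n − d = 10 − 1 = 9, not 10 — violated.
(4) |2 − 1| = 1 — satisfied.
(5) h = 10 is even — satisfied.
(6) gcd(2, 1) = 1 — satisfied.
(7) d=1, h=10, n=10; 1 of them equals 1 — satisfied.
(8) min(10, 2) = 2, not 5 — violated.

Violated: 1, 2, 3, and 8.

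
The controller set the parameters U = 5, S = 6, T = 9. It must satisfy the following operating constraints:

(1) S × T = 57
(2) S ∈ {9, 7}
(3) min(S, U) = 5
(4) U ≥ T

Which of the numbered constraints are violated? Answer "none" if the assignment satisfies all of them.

(1) S × T = 6 × 9 = 54, not 57  FAIL
(2) S = 6 is not in {9, 7}  FAIL
(3) min(6, 5) = 5  OK
(4) U = 5, T = 9; 5 < 9 (want ≥)  FAIL

Constraints 1, 2, and 4 do not hold.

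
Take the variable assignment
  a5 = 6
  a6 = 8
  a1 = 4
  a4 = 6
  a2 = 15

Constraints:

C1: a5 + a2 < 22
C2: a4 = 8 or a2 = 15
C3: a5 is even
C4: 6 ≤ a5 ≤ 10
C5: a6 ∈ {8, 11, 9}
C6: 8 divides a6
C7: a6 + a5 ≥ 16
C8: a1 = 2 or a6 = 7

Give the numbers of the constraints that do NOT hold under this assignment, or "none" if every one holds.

C1: a5 + a2 = 6 + 15 = 21; 21 < 22  holds
C2: a4 = 6 ≠ 8, but a2 = 15 = 15 (second disjunct)  holds
C3: a5 = 6 is even  holds
C4: a5 = 6 lies in [6, 10]  holds
C5: a6 = 8 is in {8, 11, 9}  holds
C6: 8 / 8 = 1, so 8 divides 8  holds
C7: a6 + a5 = 8 + 6 = 14; 14 < 16, bound 16 not met  fails
C8: a1 = 4 ≠ 2 and a6 = 8 ≠ 7; both disjuncts false  fails

Violated: 7 and 8.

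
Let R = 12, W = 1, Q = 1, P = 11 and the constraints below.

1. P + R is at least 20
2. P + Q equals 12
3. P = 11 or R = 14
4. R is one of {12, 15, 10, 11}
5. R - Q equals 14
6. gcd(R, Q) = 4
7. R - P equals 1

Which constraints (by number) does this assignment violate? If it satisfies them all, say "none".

Violated: 5 and 6.

1. P + R = 11 + 12 = 23; 23 ≥ 20  yes
2. P + Q = 11 + 1 = 12  yes
3. P = 11 = 11 (first disjunct)  yes
4. R = 12 is in {12, 15, 10, 11}  yes
5. R - Q = 12 - 1 = 11, not 14  no
6. gcd(12, 1) = 1, not 4  no
7. R - P = 12 - 11 = 1  yes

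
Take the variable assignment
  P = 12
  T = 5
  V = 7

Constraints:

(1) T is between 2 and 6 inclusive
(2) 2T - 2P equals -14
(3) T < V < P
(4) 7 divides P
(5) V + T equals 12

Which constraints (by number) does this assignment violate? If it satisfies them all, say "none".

(1) T = 5 lies in [2, 6]  OK
(2) 2T - 2P = 2(5) - 2(12) = -14  OK
(3) values 5 < 7 < 12  OK
(4) 12 = 7*1 + 5, so 7 does not divide 12  FAIL
(5) V + T = 7 + 5 = 12  OK

Constraint 4 does not hold.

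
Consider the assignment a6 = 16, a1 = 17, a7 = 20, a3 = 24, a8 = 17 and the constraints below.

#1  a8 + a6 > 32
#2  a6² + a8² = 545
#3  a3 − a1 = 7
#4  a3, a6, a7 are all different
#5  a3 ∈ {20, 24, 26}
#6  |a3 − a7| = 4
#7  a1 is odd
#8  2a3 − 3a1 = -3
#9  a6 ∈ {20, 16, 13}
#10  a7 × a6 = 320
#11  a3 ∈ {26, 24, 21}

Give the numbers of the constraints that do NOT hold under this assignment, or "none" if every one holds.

#1 a8 + a6 = 17 + 16 = 33; 33 > 32 — holds.
#2 a6² + a8² = 16² + 17² = 256 + 289 = 545 — holds.
#3 a3 − a1 = 24 − 17 = 7 — holds.
#4 values 24, 16, 20 are pairwise distinct — holds.
#5 a3 = 24 is in {20, 24, 26} — holds.
#6 |24 − 20| = 4 — holds.
#7 a1 = 17 is odd — holds.
#8 2a3 − 3a1 = 2(24) − 3(17) = -3 — holds.
#9 a6 = 16 is in {20, 16, 13} — holds.
#10 a7 × a6 = 20 × 16 = 320 — holds.
#11 a3 = 24 is in {26, 24, 21} — holds.

All constraints are satisfied.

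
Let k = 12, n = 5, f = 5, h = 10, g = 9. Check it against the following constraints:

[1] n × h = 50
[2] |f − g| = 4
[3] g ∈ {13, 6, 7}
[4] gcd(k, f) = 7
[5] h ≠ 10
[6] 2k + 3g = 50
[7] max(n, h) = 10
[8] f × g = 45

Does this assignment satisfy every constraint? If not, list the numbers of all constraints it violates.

The assignment fails constraints 3, 4, 5, 6.

[1] n × h = 5 × 10 = 50 — holds.
[2] |5 − 9| = 4 — holds.
[3] g = 9 is not in {13, 6, 7} — does not hold.
[4] gcd(12, 5) = 1, not 7 — does not hold.
[5] h = 10, but 10 is required to differ — does not hold.
[6] 2k + 3g = 2(12) + 3(9) = 51, not 50 — does not hold.
[7] max(5, 10) = 10 — holds.
[8] f × g = 5 × 9 = 45 — holds.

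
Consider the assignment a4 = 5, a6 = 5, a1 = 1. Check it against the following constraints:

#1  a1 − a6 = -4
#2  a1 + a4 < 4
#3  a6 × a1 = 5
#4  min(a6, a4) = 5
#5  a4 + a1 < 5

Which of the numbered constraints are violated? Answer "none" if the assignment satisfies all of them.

#1 a1 − a6 = 1 − 5 = -4  true
#2 a1 + a4 = 1 + 5 = 6; 6 ≥ 4, bound 4 not met  false
#3 a6 × a1 = 5 × 1 = 5  true
#4 min(5, 5) = 5  true
#5 a4 + a1 = 5 + 1 = 6; 6 ≥ 5, bound 5 not met  false

Constraints 2, 5 do not hold.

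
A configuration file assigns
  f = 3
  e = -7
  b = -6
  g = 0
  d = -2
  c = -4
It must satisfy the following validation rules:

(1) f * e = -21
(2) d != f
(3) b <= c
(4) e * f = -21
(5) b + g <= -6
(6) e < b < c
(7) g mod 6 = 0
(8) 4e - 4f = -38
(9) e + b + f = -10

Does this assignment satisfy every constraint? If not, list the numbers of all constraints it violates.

Constraint 8 does not hold.

(1) f * e = 3 * (-7) = -21  ✓
(2) d = -2, f = 3; distinct  ✓
(3) b = -6, c = -4; -6 ≤ -4  ✓
(4) e * f = -7 * 3 = -21  ✓
(5) b + g = -6 + 0 = -6; -6 ≤ -6  ✓
(6) values -7 < -6 < -4  ✓
(7) 0 mod 6 = 0  ✓
(8) 4e - 4f = 4(-7) - 4(3) = -40, not -38  ✗
(9) e + b + f = -7 + (-6) + 3 = -10  ✓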